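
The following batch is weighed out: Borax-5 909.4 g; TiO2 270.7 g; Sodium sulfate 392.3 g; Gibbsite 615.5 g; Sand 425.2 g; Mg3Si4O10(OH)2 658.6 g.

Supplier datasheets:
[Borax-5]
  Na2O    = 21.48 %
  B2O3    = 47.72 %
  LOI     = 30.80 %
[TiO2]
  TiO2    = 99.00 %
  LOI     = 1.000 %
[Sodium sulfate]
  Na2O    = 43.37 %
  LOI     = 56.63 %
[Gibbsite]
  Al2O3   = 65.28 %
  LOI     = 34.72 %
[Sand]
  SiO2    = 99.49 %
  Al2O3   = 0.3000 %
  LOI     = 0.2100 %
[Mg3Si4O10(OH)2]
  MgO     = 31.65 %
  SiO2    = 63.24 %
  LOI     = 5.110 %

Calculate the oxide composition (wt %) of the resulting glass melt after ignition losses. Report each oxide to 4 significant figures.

All internal work carries full precision throughout. The intermediate values are printed rounded off to 4 significant digits in the working; each reported figure takes exactly one rounding — the derived quantities (LOI, the yield, glass mass, the totals, six oxide percentages) are computed from the batch weights at 2518 g of glass in exact precision as given in the problem or answer text.
What the batch supplies per oxide:
  Na2O: 909.4·0.2148 + 392.3·0.4337 = 365.5 g
  TiO2: 270.7·0.9900 = 268.0 g
  MgO: 658.6·0.3165 = 208.4 g
  B2O3: 909.4·0.4772 = 434.0 g
  SiO2: 425.2·0.9949 + 658.6·0.6324 = 839.5 g
  Al2O3: 615.5·0.6528 + 425.2·0.003000 = 403.1 g
LOI: 909.4·0.3080 + 270.7·0.01000 + 392.3·0.5663 + 615.5·0.3472 + 425.2·0.002100 + 658.6·0.05110 = 753.2 g
Net of LOI, the glass mass = 3272 − 753.2 = 2518 g (the oxide masses sum to this)
percent by weight: oxide/glass ×100

Glass mass = 2518 g (batch 3272 − LOI 753.2).
Composition: Na2O 14.51%, TiO2 10.64%, MgO 8.277%, B2O3 17.23%, SiO2 33.33%, Al2O3 16.00%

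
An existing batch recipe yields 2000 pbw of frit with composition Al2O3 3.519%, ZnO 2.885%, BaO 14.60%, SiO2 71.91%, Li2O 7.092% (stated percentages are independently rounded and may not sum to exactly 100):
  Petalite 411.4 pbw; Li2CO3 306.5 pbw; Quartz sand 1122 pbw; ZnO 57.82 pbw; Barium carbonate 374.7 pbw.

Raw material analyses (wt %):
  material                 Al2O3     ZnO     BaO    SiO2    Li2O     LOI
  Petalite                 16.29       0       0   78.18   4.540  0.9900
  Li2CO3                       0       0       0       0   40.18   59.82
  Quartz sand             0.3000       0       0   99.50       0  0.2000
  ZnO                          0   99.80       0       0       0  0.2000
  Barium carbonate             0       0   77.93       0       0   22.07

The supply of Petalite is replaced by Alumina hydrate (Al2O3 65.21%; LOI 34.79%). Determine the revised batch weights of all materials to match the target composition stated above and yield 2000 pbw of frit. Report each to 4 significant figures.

The working math keeps full float precision through the solve — the intermediate values are printed (rounded to four significant figures) at each printed step; each reported number receives exactly one rounding — all derived quantities are rebuilt in exact precision (the totals, the yield, five oxide percentages, LOI, net glass mass) using the weight values per 2000 pbw of glass, as quoted within problem or answer.
Per-oxide target masses for 2000 pbw frit:
  Al2O3: 3.519% × 2000 = 70.38 pbw
  ZnO: 2.885% × 2000 = 57.70 pbw
  BaO: 14.60% × 2000 = 292.0 pbw
  SiO2: 71.91% × 2000 = 1438 pbw
  Li2O: 7.092% × 2000 = 141.8 pbw
Oxide-by-oxide audit given the weights on record, at the basis given (sums match the target masses exact up to rounding of places):
  Al2O3: 101.3·0.6521 + 1445·0.003000 = 70.39 pbw (target 70.38 pbw)
  ZnO: 57.82·0.9980 = 57.70 pbw (target 57.70 pbw)
  BaO: 374.7·0.7793 = 292.0 pbw (target 292.0 pbw)
  SiO2: 1445·0.9950 = 1438 pbw (target 1438 pbw)
  Li2O: 353.0·0.4018 = 141.8 pbw (target 141.8 pbw)
Glass mass check: the batch minus its LOI: 2000 pbw (summing oxide targets gives 2000 pbw; the stated basis being 2000 pbw — deltas are rounding alone).
Whole-batch sum: Σ batch = 2332 pbw; Σ batch·LOI gives LOI loss = 332.1 pbw; the yield ratio, glass ÷ batch: 85.76%.

Revised batch per 2000 pbw frit:
  Alumina hydrate: 101.3 pbw
  Li2CO3: 353.0 pbw
  Quartz sand: 1445 pbw
  ZnO: 57.82 pbw
  Barium carbonate: 374.7 pbw
Total batch = 2332 pbw; LOI loss = 332.1 pbw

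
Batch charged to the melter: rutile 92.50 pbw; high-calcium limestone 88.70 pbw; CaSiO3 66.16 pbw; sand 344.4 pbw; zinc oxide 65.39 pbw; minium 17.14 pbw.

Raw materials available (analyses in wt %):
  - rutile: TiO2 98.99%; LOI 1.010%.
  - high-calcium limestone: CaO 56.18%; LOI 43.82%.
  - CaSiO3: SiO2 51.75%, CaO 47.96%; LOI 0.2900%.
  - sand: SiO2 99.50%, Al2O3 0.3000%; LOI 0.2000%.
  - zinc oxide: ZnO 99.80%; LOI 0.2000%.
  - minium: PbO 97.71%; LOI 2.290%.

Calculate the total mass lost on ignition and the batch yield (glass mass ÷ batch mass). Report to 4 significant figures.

LOI loss = 41.21 pbw; glass = 633.1 pbw; yield = 93.89%

The intermediate values are printed (rounded to 4 significant figures) in the working — the working math maintains full float precision from start to finish. Every reported result is rounded exactly once; derived quantities are re-derived using the weight values per 633.1 pbw of glass in full float precision (yield, LOI, the totals, net glass mass, six oxide percentages), precisely as stated by the question or the answer.
Each material's LOI contribution:
  rutile: 92.50 × 0.01010 = 0.9342 pbw
  high-calcium limestone: 88.70 × 0.4382 = 38.87 pbw
  CaSiO3: 66.16 × 0.002900 = 0.1919 pbw
  sand: 344.4 × 0.002000 = 0.6888 pbw
  zinc oxide: 65.39 × 0.002000 = 0.1308 pbw
  minium: 17.14 × 0.02290 = 0.3925 pbw
Total LOI = 41.21 pbw
Glass = batch − LOI = 674.3 − 41.21 = 633.1 pbw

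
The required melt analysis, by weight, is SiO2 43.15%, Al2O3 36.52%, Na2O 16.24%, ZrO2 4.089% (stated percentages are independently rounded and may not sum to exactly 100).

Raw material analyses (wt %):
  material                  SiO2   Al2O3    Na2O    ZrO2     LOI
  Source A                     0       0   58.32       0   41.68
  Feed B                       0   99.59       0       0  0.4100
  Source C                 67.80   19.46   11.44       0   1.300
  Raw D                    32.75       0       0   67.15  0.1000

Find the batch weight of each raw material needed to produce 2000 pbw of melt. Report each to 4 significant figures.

The whole derivation runs at exact precision through every step. Values along the way appear, rounded to 4 significant figures, across the worked steps — every reported number carries a single rounding — derived quantities, which include the yield, ignition loss, glass mass, the totals, the four compositions, are carried at full float precision, as quoted within the question or the answer, using the weight values for 2000 pbw of glass.
Target oxide masses per 2000 pbw melt:
  SiO2: 43.15% × 2000 = 863.0 pbw
  Al2O3: 36.52% × 2000 = 730.4 pbw
  Na2O: 16.24% × 2000 = 324.8 pbw
  ZrO2: 4.089% × 2000 = 81.78 pbw
A balance pass over the oxides, using the reported weights, versus the basis set out (summed amounts equal target values once rounding is allowed for):
  SiO2: 1214·0.6780 + 121.8·0.3275 = 863.0 pbw (target 863.0 pbw)
  Al2O3: 496.2·0.9959 + 1214·0.1946 = 730.4 pbw (target 730.4 pbw)
  Na2O: 318.8·0.5832 + 1214·0.1144 = 324.8 pbw (target 324.8 pbw)
  ZrO2: 121.8·0.6715 = 81.79 pbw (target 81.78 pbw)
Consistency of the glass mass: total batch − LOI = 2000 pbw (the Σ of target masses is 2000 pbw; the stated basis being 2000 pbw — gaps are rounding artifacts).
Whole-batch sum: Σ batch = 2151 pbw; loss to ignition Σ batch·LOI = 150.8 pbw; yield: glass divided by total = 92.99%.

Batch per 2000 pbw melt:
  Source A: 318.8 pbw
  Feed B: 496.2 pbw
  Source C: 1214 pbw
  Raw D: 121.8 pbw
Total batch = 2151 pbw; LOI loss = 150.8 pbw; yield = 92.99%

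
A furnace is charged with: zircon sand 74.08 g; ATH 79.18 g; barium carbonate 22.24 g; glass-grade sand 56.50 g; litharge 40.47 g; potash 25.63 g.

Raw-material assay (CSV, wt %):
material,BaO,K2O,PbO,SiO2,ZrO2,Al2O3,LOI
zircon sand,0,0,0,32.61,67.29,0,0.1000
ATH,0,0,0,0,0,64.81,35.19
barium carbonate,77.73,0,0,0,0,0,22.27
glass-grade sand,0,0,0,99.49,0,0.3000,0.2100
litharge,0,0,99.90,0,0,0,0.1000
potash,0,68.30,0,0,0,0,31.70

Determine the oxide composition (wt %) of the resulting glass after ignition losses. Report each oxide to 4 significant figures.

The intermediate values appear (rounded to four significant figures) between the steps — full float precision is carried through the solve — each reported figure carries a single rounding. All derived quantities are carried in exact precision (the yield, the totals, six oxide percentages, glass mass, ignition loss) from the weighed amounts at 256.9 g of glass exactly as shown in problem or answer.
Delivered oxide masses:
  BaO: 22.24·0.7773 = 17.29 g
  K2O: 25.63·0.6830 = 17.51 g
  PbO: 40.47·0.9990 = 40.43 g
  SiO2: 74.08·0.3261 + 56.50·0.9949 = 80.37 g
  ZrO2: 74.08·0.6729 = 49.85 g
  Al2O3: 79.18·0.6481 + 56.50·0.003000 = 51.49 g
LOI: 74.08·0.001000 + 79.18·0.3519 + 22.24·0.2227 + 56.50·0.002100 + 40.47·0.001000 + 25.63·0.3170 = 41.17 g
Net of LOI, the glass mass = 298.1 − 41.17 = 256.9 g (the oxide masses sum to this)
each wt % is 100 × oxide ÷ glass

Glass mass = 256.9 g (batch 298.1 − LOI 41.17).
Composition: BaO 6.728%, K2O 6.813%, PbO 15.74%, SiO2 31.28%, ZrO2 19.40%, Al2O3 20.04%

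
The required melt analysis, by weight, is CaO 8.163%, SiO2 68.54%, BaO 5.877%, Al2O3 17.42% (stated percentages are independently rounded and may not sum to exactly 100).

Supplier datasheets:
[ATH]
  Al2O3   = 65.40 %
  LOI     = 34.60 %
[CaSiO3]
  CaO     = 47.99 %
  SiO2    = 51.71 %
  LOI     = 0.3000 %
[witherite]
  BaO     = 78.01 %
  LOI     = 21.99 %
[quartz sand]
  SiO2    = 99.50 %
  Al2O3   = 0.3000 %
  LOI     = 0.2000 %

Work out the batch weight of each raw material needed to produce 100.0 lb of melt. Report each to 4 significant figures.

Batch per 100.0 lb melt:
  ATH: 26.36 lb
  CaSiO3: 17.01 lb
  witherite: 7.534 lb
  quartz sand: 60.04 lb
Total batch = 110.9 lb; LOI loss = 10.95 lb; yield = 90.13%

The intermediate values are displayed with 4-significant-digit rounding alongside each step — all arithmetic maintains full float precision in all steps. A single rounding completes each reported result — derived quantities are recomputed at full precision (the totals, LOI, yield, net glass mass, the four compositions) from the batch weights per 100.0 lb of glass, as set out in question or answer.
Target oxide masses per 100.0 lb melt:
  CaO: 8.163% × 100.0 = 8.163 lb
  SiO2: 68.54% × 100.0 = 68.54 lb
  BaO: 5.877% × 100.0 = 5.877 lb
  Al2O3: 17.42% × 100.0 = 17.42 lb
Oxide-by-oxide audit on the weights just shown, versus the basis set out (sums match the target masses up to rounding of the answer):
  CaO: 17.01·0.4799 = 8.163 lb (target 8.163 lb)
  SiO2: 17.01·0.5171 + 60.04·0.9950 = 68.54 lb (target 68.54 lb)
  BaO: 7.534·0.7801 = 5.877 lb (target 5.877 lb)
  Al2O3: 26.36·0.6540 + 60.04·0.003000 = 17.42 lb (target 17.42 lb)
Glass mass check: total batch − LOI = 100.0 lb (targets for the oxides total 100.0 lb; basis as stated: 100.0 lb — deltas are rounding alone).
Adding the batch up: Σ batch = 110.9 lb; the LOI term Σ batch·LOI equals 10.95 lb; glass ÷ batch gives a yield of 90.13%.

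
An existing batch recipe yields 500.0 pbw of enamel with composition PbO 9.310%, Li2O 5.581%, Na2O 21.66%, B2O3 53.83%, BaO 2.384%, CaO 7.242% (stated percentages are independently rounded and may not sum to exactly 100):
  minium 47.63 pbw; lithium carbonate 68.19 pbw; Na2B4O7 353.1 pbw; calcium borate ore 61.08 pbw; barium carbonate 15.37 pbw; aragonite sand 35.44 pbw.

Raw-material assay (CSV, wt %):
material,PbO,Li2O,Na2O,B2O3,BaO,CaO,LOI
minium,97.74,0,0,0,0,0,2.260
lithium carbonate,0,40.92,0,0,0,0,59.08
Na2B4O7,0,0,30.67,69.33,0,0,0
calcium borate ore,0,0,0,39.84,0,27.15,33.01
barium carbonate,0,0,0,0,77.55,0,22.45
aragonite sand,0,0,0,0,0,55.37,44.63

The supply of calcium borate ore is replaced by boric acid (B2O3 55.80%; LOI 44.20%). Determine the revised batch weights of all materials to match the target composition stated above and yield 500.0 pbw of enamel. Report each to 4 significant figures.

Revised batch per 500.0 pbw enamel:
  minium: 47.63 pbw
  lithium carbonate: 68.19 pbw
  Na2B4O7: 353.1 pbw
  boric acid: 43.61 pbw
  barium carbonate: 15.37 pbw
  aragonite sand: 65.40 pbw
Total batch = 593.3 pbw; LOI loss = 93.28 pbw

All arithmetic keeps full precision end to end; values along the way are displayed rounded to 4 significant figures between the steps. Each reported result takes exactly one rounding — the derived quantities (yield, ignition loss, net glass mass, the six compositions, the totals) are recomputed starting from the weights per 500.0 pbw of glass at full precision, exactly as shown in the problem or the answer.
Target masses of each oxide per 500.0 pbw enamel:
  PbO: 9.310% × 500.0 = 46.55 pbw
  Li2O: 5.581% × 500.0 = 27.90 pbw
  Na2O: 21.66% × 500.0 = 108.3 pbw
  B2O3: 53.83% × 500.0 = 269.2 pbw
  BaO: 2.384% × 500.0 = 11.92 pbw
  CaO: 7.242% × 500.0 = 36.21 pbw
Sums-versus-targets review applying the batch weights above, on the stated basis (sums match the target masses up to rounding of the answer):
  PbO: 47.63·0.9774 = 46.55 pbw (target 46.55 pbw)
  Li2O: 68.19·0.4092 = 27.90 pbw (target 27.90 pbw)
  Na2O: 353.1·0.3067 = 108.3 pbw (target 108.3 pbw)
  B2O3: 353.1·0.6933 + 43.61·0.5580 = 269.1 pbw (target 269.2 pbw)
  BaO: 15.37·0.7755 = 11.92 pbw (target 11.92 pbw)
  CaO: 65.40·0.5537 = 36.21 pbw (target 36.21 pbw)
Glass-mass closure: total charge less LOI = 500.0 pbw (summing oxide targets gives 500.0 pbw; stated basis 500.0 pbw — differing by rounding only).
Whole-batch sum: Σ batch = 593.3 pbw; ignition loss, Σ(batch × LOI) = 93.28 pbw; the yield ratio, glass ÷ batch: 84.28%.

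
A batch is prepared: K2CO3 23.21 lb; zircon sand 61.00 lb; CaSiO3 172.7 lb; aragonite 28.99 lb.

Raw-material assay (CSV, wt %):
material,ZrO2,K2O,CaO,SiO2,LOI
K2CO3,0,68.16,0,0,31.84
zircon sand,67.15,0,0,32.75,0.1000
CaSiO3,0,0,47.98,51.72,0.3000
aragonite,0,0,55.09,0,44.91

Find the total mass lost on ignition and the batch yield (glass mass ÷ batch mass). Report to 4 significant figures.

LOI loss = 20.99 lb; glass = 264.9 lb; yield = 92.66%

Full float precision is kept in all steps — values along the way are shown rounded to 4 significant figures in the printout. A single rounding yields each reported figure. Derived quantities (the four compositions, ignition loss, the yield, net glass mass, totals) are computed in full precision from the batch weights for 264.9 lb of glass, as set out in the question or the answer.
Per-material ignition loss:
  K2CO3: 23.21 × 0.3184 = 7.390 lb
  zircon sand: 61.00 × 0.001000 = 0.06100 lb
  CaSiO3: 172.7 × 0.003000 = 0.5181 lb
  aragonite: 28.99 × 0.4491 = 13.02 lb
Total LOI = 20.99 lb
Glass = batch − LOI = 285.9 − 20.99 = 264.9 lb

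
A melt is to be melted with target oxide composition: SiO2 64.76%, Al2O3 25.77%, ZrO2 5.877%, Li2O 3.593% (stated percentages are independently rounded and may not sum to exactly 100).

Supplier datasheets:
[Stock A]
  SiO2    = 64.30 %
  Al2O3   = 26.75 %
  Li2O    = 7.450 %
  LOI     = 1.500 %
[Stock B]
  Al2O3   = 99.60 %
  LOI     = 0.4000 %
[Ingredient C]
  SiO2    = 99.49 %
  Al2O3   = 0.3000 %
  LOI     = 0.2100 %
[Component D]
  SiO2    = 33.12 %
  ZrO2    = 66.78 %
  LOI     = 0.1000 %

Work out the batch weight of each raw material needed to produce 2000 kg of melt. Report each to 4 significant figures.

Batch per 2000 kg melt:
  Stock A: 964.6 kg
  Stock B: 256.5 kg
  Ingredient C: 619.9 kg
  Component D: 176.0 kg
Total batch = 2017 kg; LOI loss = 16.97 kg; yield = 99.16%

Every computation maintains full float precision in every operation — the intermediate values are printed (rounded to 4 significant digits) between the steps; exactly one rounding is applied to every reported result; the derived quantities (totals, the four compositions, LOI, yield, net glass mass) are carried at full precision from the batch weights at 2000 kg of glass, as written in either problem or answer.
Oxide-by-oxide targets in 2000 kg melt:
  SiO2: 64.76% × 2000 = 1295 kg
  Al2O3: 25.77% × 2000 = 515.4 kg
  ZrO2: 5.877% × 2000 = 117.5 kg
  Li2O: 3.593% × 2000 = 71.86 kg
Verifying the oxide balance from the weights as reported, on the stated basis (sum by sum, the targets are met once rounding is allowed for):
  SiO2: 964.6·0.6430 + 619.9·0.9949 + 176.0·0.3312 = 1295 kg (target 1295 kg)
  Al2O3: 964.6·0.2675 + 256.5·0.9960 + 619.9·0.003000 = 515.4 kg (target 515.4 kg)
  ZrO2: 176.0·0.6678 = 117.5 kg (target 117.5 kg)
  Li2O: 964.6·0.07450 = 71.86 kg (target 71.86 kg)
Glass mass check: total batch − LOI = 2000 kg (summing oxide targets gives 2000 kg; stated basis 2000 kg — deltas are rounding alone).
Batch grand total — Σ batch = 2017 kg; ignition loss, Σ(batch × LOI) = 16.97 kg; yield = glass ÷ total batch = 99.16%.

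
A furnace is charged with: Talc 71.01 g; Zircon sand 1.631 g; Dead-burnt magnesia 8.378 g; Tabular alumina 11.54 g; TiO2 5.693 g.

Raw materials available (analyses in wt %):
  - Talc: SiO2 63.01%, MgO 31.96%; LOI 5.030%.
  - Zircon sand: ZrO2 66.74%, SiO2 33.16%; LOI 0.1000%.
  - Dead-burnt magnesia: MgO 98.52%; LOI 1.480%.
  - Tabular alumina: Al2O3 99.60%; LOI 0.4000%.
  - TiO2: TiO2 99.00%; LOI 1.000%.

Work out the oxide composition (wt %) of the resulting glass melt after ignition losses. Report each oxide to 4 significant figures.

Glass mass = 94.45 g (batch 98.25 − LOI 3.801).
Composition: Al2O3 12.17%, TiO2 5.967%, ZrO2 1.152%, SiO2 47.94%, MgO 32.77%

Rounding to 4 significant figures governs every mid-chain value as printed — the working math holds full precision at all times. Each reported result is rounded just once. All derived quantities, which include LOI, yield, the five compositions, net glass mass, the totals, are carried at full precision, precisely as stated by either problem or answer, from the weighed amounts on 94.45 g of glass.
Per-oxide mass from batch:
  Al2O3: 11.54·0.9960 = 11.49 g
  TiO2: 5.693·0.9900 = 5.636 g
  ZrO2: 1.631·0.6674 = 1.089 g
  SiO2: 71.01·0.6301 + 1.631·0.3316 = 45.28 g
  MgO: 71.01·0.3196 + 8.378·0.9852 = 30.95 g
LOI: 71.01·0.05030 + 1.631·0.001000 + 8.378·0.01480 + 11.54·0.004000 + 5.693·0.01000 = 3.801 g
Net of LOI, the glass mass = 98.25 − 3.801 = 94.45 g (consistent with Σ oxide mass)
wt % = oxide mass / glass mass × 100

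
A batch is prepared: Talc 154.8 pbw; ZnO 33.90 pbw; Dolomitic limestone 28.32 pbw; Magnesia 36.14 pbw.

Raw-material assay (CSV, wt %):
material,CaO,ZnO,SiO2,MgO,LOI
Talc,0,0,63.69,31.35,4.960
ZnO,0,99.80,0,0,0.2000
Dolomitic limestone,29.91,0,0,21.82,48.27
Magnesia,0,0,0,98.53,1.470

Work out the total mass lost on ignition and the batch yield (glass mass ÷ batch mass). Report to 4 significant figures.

Mid-chain values are printed rounded to 4 significant digits when written out — the whole derivation carries full float precision in every operation; a single rounding completes every reported figure. All derived quantities (ignition loss, four oxide percentages, net glass mass, yield, totals) are re-derived starting from the weights at 231.2 pbw of glass in full precision, as quoted within question or answer.
Loss on ignition, line by line:
  Talc: 154.8 × 0.04960 = 7.678 pbw
  ZnO: 33.90 × 0.002000 = 0.06780 pbw
  Dolomitic limestone: 28.32 × 0.4827 = 13.67 pbw
  Magnesia: 36.14 × 0.01470 = 0.5313 pbw
Total LOI = 21.95 pbw
Glass = batch − LOI = 253.2 − 21.95 = 231.2 pbw

LOI loss = 21.95 pbw; glass = 231.2 pbw; yield = 91.33%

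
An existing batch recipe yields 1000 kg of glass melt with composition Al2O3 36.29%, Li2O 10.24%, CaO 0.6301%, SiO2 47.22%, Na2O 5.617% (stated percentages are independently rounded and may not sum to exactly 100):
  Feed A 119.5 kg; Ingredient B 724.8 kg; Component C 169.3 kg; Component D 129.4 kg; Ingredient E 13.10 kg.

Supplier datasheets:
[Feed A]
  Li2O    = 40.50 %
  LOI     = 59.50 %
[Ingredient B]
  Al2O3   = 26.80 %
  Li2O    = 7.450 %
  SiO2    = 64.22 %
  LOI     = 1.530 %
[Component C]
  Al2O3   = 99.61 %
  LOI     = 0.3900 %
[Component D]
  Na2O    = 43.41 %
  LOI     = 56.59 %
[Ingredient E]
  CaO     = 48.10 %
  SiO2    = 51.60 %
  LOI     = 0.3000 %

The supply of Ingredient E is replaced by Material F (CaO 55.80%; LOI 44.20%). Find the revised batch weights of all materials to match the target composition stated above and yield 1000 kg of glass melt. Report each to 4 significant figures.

Revised batch per 1000 kg glass melt:
  Feed A: 117.6 kg
  Ingredient B: 735.3 kg
  Component C: 166.5 kg
  Component D: 129.4 kg
  Material F: 11.29 kg
Total batch = 1160 kg; LOI loss = 160.1 kg

Working values are shown (rounded to four significant figures) when written out. The working math keeps exact precision in all steps. Every reported figure takes a single rounding; derived quantities are computed in full float precision (totals, ignition loss, net glass mass, five oxide percentages, yield) from the batch weights on 1000 kg of glass as set out in either problem or answer.
Per-oxide target masses for 1000 kg glass melt:
  Al2O3: 36.29% × 1000 = 362.9 kg
  Li2O: 10.24% × 1000 = 102.4 kg
  CaO: 0.6301% × 1000 = 6.301 kg
  SiO2: 47.22% × 1000 = 472.2 kg
  Na2O: 5.617% × 1000 = 56.17 kg
Per-oxide balance check on the weights just shown, under the basis named above (every target is met by its sum inside rounding margins):
  Al2O3: 735.3·0.2680 + 166.5·0.9961 = 362.9 kg (target 362.9 kg)
  Li2O: 117.6·0.4050 + 735.3·0.07450 = 102.4 kg (target 102.4 kg)
  CaO: 11.29·0.5580 = 6.300 kg (target 6.301 kg)
  SiO2: 735.3·0.6422 = 472.2 kg (target 472.2 kg)
  Na2O: 129.4·0.4341 = 56.17 kg (target 56.17 kg)
Consistency of the glass mass: Σ batch − LOI loss = 1000 kg (the targets, summed, come to 1000 kg; the stated basis being 1000 kg — gaps are rounding artifacts).
Total batch = Σ batch = 1160 kg; loss to ignition Σ batch·LOI = 160.1 kg; the yield ratio, glass ÷ batch: 86.20%.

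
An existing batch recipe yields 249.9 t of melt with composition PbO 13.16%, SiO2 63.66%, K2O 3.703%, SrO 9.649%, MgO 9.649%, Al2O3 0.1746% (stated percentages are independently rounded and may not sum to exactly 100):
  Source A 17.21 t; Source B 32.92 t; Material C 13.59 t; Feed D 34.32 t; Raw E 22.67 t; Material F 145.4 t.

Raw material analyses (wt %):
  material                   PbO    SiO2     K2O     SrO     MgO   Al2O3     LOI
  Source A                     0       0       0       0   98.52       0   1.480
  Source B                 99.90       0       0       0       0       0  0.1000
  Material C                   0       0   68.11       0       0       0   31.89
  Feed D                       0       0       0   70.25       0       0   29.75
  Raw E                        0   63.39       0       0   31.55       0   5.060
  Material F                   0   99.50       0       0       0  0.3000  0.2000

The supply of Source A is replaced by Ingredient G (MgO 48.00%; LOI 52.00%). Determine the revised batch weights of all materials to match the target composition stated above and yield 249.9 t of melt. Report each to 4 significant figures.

Revised batch per 249.9 t melt:
  Ingredient G: 35.33 t
  Source B: 32.92 t
  Material C: 13.59 t
  Feed D: 34.32 t
  Raw E: 22.67 t
  Material F: 145.4 t
Total batch = 284.2 t; LOI loss = 34.39 t

The intermediate values appear rounded off to 4 significant figures within the worked lines. The whole derivation holds full precision all the way through; each reported value undergoes a single rounding — the derived quantities are carried at full precision (totals, glass mass, the six compositions, LOI, the yield) from the batch weights on 249.9 t of glass exactly as shown in either problem or answer.
Per-oxide target masses for 249.9 t melt:
  PbO: 13.16% × 249.9 = 32.89 t
  SiO2: 63.66% × 249.9 = 159.1 t
  K2O: 3.703% × 249.9 = 9.254 t
  SrO: 9.649% × 249.9 = 24.11 t
  MgO: 9.649% × 249.9 = 24.11 t
  Al2O3: 0.1746% × 249.9 = 0.4363 t
Checking each oxide sum per the reported batch figures, relative to the basis at hand (sum by sum, the targets are met up to rounding of the answer):
  PbO: 32.92·0.9990 = 32.89 t (target 32.89 t)
  SiO2: 22.67·0.6339 + 145.4·0.9950 = 159.0 t (target 159.1 t)
  K2O: 13.59·0.6811 = 9.256 t (target 9.254 t)
  SrO: 34.32·0.7025 = 24.11 t (target 24.11 t)
  MgO: 35.33·0.4800 + 22.67·0.3155 = 24.11 t (target 24.11 t)
  Al2O3: 145.4·0.003000 = 0.4362 t (target 0.4363 t)
Glass-mass bookkeeping: batch total minus LOI = 249.8 t (targets for the oxides total 249.9 t; with the basis standing at 249.9 t — a pure rounding effect).
Adding the batch up: Σ batch = 284.2 t; ignition loss, Σ(batch × LOI) = 34.39 t; as yield: glass ÷ batch → 87.90%.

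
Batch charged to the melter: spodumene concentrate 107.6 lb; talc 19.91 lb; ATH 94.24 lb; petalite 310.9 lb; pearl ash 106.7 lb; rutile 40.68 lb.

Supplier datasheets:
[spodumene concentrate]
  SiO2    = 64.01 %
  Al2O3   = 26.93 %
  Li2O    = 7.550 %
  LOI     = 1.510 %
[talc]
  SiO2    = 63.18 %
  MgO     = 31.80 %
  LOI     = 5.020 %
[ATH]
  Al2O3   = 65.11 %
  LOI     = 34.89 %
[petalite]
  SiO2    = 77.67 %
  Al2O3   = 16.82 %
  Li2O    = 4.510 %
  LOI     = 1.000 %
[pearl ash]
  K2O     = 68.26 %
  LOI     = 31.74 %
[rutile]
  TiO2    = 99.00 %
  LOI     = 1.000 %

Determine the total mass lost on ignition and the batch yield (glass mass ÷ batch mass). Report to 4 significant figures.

LOI loss = 72.89 lb; glass = 607.1 lb; yield = 89.28%

Intermediates are printed rounded to 4 significant figures in the printout; all internal work runs at full precision at each step. Each reported result is rounded only once — the derived quantities (the yield, the totals, glass mass, LOI, the six compositions) are re-derived in full float precision from the batch weights on 607.1 lb of glass, as they appear in problem or answer.
Each material's LOI contribution:
  spodumene concentrate: 107.6 × 0.01510 = 1.625 lb
  talc: 19.91 × 0.05020 = 0.9995 lb
  ATH: 94.24 × 0.3489 = 32.88 lb
  petalite: 310.9 × 0.01000 = 3.109 lb
  pearl ash: 106.7 × 0.3174 = 33.87 lb
  rutile: 40.68 × 0.01000 = 0.4068 lb
Total LOI = 72.89 lb
Glass = batch − LOI = 680.0 − 72.89 = 607.1 lb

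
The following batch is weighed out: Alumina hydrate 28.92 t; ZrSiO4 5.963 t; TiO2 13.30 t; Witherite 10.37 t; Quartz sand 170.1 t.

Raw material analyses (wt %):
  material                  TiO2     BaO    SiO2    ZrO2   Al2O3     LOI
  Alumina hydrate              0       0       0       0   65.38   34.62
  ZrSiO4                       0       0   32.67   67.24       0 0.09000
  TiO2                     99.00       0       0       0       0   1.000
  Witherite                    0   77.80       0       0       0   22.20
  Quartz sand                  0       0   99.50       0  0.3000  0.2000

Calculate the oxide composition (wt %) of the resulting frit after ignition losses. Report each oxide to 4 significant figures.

Glass mass = 215.9 t (batch 228.7 − LOI 12.79).
Composition: TiO2 6.100%, BaO 3.738%, SiO2 79.31%, ZrO2 1.857%, Al2O3 8.996%

Rounding to 4 significant figures governs each working value as displayed. The working math maintains full float precision throughout; exactly one rounding lands on each reported value. The derived quantities, which include net glass mass, the five compositions, ignition loss, the yield, the totals, are computed in full float precision, as they appear in question or answer, from the weighed amounts at 215.9 t of glass.
Oxide-by-oxide delivered mass:
  TiO2: 13.30·0.9900 = 13.17 t
  BaO: 10.37·0.7780 = 8.068 t
  SiO2: 5.963·0.3267 + 170.1·0.9950 = 171.2 t
  ZrO2: 5.963·0.6724 = 4.010 t
  Al2O3: 28.92·0.6538 + 170.1·0.003000 = 19.42 t
LOI: 28.92·0.3462 + 5.963·9.000e-04 + 13.30·0.01000 + 10.37·0.2220 + 170.1·0.002000 = 12.79 t
The glass mass, total less LOI, = 228.7 − 12.79 = 215.9 t (= the summed oxide contributions)
oxide / glass × 100 gives the wt %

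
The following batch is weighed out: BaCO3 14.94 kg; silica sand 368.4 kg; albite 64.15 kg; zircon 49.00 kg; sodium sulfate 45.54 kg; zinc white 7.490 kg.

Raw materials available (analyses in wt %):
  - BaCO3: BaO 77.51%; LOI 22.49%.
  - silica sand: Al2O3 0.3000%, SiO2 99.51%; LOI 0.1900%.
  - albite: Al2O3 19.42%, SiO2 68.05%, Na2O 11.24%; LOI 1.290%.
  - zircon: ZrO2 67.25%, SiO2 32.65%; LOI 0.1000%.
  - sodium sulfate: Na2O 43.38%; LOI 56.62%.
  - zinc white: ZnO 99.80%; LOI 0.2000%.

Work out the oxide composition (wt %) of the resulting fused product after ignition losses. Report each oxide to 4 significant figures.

Glass mass = 518.8 kg (batch 549.5 − LOI 30.74).
Composition: Al2O3 2.614%, ZrO2 6.352%, BaO 2.232%, SiO2 82.16%, Na2O 5.198%, ZnO 1.441%

Working values are printed, rounded to 4 significant figures, alongside each step. The working math runs at full float precision through the solve; every reported figure is rounded only once; the derived quantities are rebuilt in full precision (the totals, six oxide percentages, net glass mass, the yield, ignition loss) from the weighed amounts at 518.8 kg of glass, as they appear in either problem or answer.
Oxide masses out of the charge:
  Al2O3: 368.4·0.003000 + 64.15·0.1942 = 13.56 kg
  ZrO2: 49.00·0.6725 = 32.95 kg
  BaO: 14.94·0.7751 = 11.58 kg
  SiO2: 368.4·0.9951 + 64.15·0.6805 + 49.00·0.3265 = 426.2 kg
  Na2O: 64.15·0.1124 + 45.54·0.4338 = 26.97 kg
  ZnO: 7.490·0.9980 = 7.475 kg
LOI: 14.94·0.2249 + 368.4·0.001900 + 64.15·0.01290 + 49.00·0.001000 + 45.54·0.5662 + 7.490·0.002000 = 30.74 kg
Net of LOI, the glass mass = 549.5 − 30.74 = 518.8 kg (= Σ oxide masses)
wt %: oxide over glass, times 100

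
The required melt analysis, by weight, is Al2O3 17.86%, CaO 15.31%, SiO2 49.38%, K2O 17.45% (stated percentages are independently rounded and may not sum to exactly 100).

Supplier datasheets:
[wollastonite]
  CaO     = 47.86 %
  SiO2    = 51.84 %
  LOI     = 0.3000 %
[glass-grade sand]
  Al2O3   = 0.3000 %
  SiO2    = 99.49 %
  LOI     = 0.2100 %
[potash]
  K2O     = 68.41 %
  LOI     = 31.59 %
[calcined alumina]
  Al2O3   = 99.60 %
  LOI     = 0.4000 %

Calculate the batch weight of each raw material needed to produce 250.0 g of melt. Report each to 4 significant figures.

Batch per 250.0 g melt:
  wollastonite: 79.97 g
  glass-grade sand: 82.41 g
  potash: 63.77 g
  calcined alumina: 44.58 g
Total batch = 270.7 g; LOI loss = 20.74 g; yield = 92.34%

Exact precision is maintained through every step — values along the way appear, rounded to 4 significant digits, between the steps — a single rounding yields each reported result; derived quantities (the totals, yield, net glass mass, the four compositions, LOI) are computed at exact precision starting from the weights at 250.0 g of glass as given in the question or the answer.
Oxide mass targets, per 250.0 g melt:
  Al2O3: 17.86% × 250.0 = 44.65 g
  CaO: 15.31% × 250.0 = 38.28 g
  SiO2: 49.38% × 250.0 = 123.4 g
  K2O: 17.45% × 250.0 = 43.62 g
Checking each oxide sum per the reported batch figures, per the basis as stated (summed amounts equal target values inside rounding margins):
  Al2O3: 82.41·0.003000 + 44.58·0.9960 = 44.65 g (target 44.65 g)
  CaO: 79.97·0.4786 = 38.27 g (target 38.28 g)
  SiO2: 79.97·0.5184 + 82.41·0.9949 = 123.4 g (target 123.4 g)
  K2O: 63.77·0.6841 = 43.63 g (target 43.62 g)
Mass balance on the glass: the batch minus its LOI: 250.0 g (the targets, summed, come to 250.0 g; versus the stated basis of 250.0 g — any gap is answer rounding).
Summing the batch: Σ batch = 270.7 g; Σ batch·LOI gives LOI loss = 20.74 g; glass ÷ batch gives a yield of 92.34%.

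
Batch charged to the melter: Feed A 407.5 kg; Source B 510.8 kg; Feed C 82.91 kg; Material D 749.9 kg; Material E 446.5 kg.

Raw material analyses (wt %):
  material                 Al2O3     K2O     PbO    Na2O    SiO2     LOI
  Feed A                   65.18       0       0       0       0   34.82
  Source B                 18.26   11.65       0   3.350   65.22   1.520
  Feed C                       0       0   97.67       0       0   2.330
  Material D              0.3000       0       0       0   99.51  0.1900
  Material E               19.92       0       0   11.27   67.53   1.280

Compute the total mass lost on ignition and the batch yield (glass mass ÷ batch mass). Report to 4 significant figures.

LOI loss = 158.7 kg; glass = 2039 kg; yield = 92.78%

Every computation keeps full float precision from start to finish. Intermediates are shown, with 4-significant-figure rounding, within the worked lines — a single rounding finalizes each reported figure; all derived quantities are carried from the batch weights for 2039 kg of glass at full precision (the yield, five oxide percentages, LOI, net glass mass, totals) as written in question or answer.
Material-by-material LOI:
  Feed A: 407.5 × 0.3482 = 141.9 kg
  Source B: 510.8 × 0.01520 = 7.764 kg
  Feed C: 82.91 × 0.02330 = 1.932 kg
  Material D: 749.9 × 0.001900 = 1.425 kg
  Material E: 446.5 × 0.01280 = 5.715 kg
Total LOI = 158.7 kg
Glass = batch − LOI = 2198 − 158.7 = 2039 kg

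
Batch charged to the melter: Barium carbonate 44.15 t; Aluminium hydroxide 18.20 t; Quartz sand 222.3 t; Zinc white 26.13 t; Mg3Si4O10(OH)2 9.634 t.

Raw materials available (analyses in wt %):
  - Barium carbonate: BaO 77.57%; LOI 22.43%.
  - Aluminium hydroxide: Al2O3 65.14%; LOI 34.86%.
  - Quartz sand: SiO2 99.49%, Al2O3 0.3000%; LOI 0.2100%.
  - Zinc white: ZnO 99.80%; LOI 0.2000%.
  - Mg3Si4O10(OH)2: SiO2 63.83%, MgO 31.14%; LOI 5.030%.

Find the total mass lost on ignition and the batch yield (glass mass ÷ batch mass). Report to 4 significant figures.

LOI loss = 17.25 t; glass = 303.2 t; yield = 94.62%

The whole derivation maintains full precision in every operation; rounding to four significant digits governs each working value as displayed — each reported result receives exactly one rounding; derived quantities (totals, net glass mass, yield, ignition loss, the five compositions) are re-derived in full precision from the weighed amounts on 303.2 t of glass exactly as shown in the problem or the answer.
Material-by-material LOI:
  Barium carbonate: 44.15 × 0.2243 = 9.903 t
  Aluminium hydroxide: 18.20 × 0.3486 = 6.345 t
  Quartz sand: 222.3 × 0.002100 = 0.4668 t
  Zinc white: 26.13 × 0.002000 = 0.05226 t
  Mg3Si4O10(OH)2: 9.634 × 0.05030 = 0.4846 t
Total LOI = 17.25 t
Glass = batch − LOI = 320.4 − 17.25 = 303.2 t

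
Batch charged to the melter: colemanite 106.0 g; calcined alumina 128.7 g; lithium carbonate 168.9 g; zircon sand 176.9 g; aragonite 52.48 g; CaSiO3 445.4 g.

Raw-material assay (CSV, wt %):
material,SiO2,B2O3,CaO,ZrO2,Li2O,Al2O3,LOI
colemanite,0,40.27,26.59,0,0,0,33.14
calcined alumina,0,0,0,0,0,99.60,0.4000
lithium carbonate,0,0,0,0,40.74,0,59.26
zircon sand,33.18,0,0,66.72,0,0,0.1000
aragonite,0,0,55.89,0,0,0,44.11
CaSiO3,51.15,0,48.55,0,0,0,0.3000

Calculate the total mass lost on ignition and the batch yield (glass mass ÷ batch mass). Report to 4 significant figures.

Values along the way are displayed rounded to four significant figures between the steps. All arithmetic maintains exact precision end to end; every reported result is rounded exactly once — derived quantities (ignition loss, yield, six oxide percentages, glass mass, totals) are computed in exact precision from the batch weights for 918.0 g of glass as written in question or answer.
Material-by-material LOI:
  colemanite: 106.0 × 0.3314 = 35.13 g
  calcined alumina: 128.7 × 0.004000 = 0.5148 g
  lithium carbonate: 168.9 × 0.5926 = 100.1 g
  zircon sand: 176.9 × 0.001000 = 0.1769 g
  aragonite: 52.48 × 0.4411 = 23.15 g
  CaSiO3: 445.4 × 0.003000 = 1.336 g
Total LOI = 160.4 g
Glass = batch − LOI = 1078 − 160.4 = 918.0 g

LOI loss = 160.4 g; glass = 918.0 g; yield = 85.13%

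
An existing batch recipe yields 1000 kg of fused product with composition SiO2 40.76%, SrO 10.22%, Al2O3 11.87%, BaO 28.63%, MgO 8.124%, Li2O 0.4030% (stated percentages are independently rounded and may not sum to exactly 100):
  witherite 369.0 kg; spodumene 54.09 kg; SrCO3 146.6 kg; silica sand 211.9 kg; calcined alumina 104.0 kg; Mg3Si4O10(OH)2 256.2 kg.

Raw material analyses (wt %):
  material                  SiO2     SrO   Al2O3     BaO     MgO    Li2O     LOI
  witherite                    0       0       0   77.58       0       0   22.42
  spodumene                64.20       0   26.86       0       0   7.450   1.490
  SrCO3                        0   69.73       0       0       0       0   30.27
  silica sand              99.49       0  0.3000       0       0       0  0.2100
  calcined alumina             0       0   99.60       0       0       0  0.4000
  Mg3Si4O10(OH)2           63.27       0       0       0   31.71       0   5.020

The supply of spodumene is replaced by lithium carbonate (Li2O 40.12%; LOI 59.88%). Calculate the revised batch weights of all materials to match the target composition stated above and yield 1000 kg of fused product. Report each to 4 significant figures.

Full float precision is kept throughout; in-progress results are displayed, rounded to four significant digits, when written out; exactly one rounding goes into every reported figure. Derived quantities, including net glass mass, six oxide percentages, the yield, ignition loss, the totals, are computed using the weight values at 1000 kg of glass at full float precision as they appear in the problem or the answer.
Per-oxide target masses for 1000 kg fused product:
  SiO2: 40.76% × 1000 = 407.6 kg
  SrO: 10.22% × 1000 = 102.2 kg
  Al2O3: 11.87% × 1000 = 118.7 kg
  BaO: 28.63% × 1000 = 286.3 kg
  MgO: 8.124% × 1000 = 81.24 kg
  Li2O: 0.4030% × 1000 = 4.030 kg
Sums-versus-targets review working from each reported weight, on the stated basis (each sum matches its target mass inside rounding margins):
  SiO2: 246.8·0.9949 + 256.2·0.6327 = 407.6 kg (target 407.6 kg)
  SrO: 146.6·0.6973 = 102.2 kg (target 102.2 kg)
  Al2O3: 246.8·0.003000 + 118.4·0.9960 = 118.7 kg (target 118.7 kg)
  BaO: 369.0·0.7758 = 286.3 kg (target 286.3 kg)
  MgO: 256.2·0.3171 = 81.24 kg (target 81.24 kg)
  Li2O: 10.04·0.4012 = 4.028 kg (target 4.030 kg)
Consistency of the glass mass: total charge less LOI = 1000 kg (oxide target masses add up to 1000 kg; the stated basis being 1000 kg — any gap is answer rounding).
Whole-batch sum: Σ batch = 1147 kg; Σ batch·LOI gives LOI loss = 147.0 kg; yield = glass ÷ total batch = 87.19%.

Revised batch per 1000 kg fused product:
  witherite: 369.0 kg
  lithium carbonate: 10.04 kg
  SrCO3: 146.6 kg
  silica sand: 246.8 kg
  calcined alumina: 118.4 kg
  Mg3Si4O10(OH)2: 256.2 kg
Total batch = 1147 kg; LOI loss = 147.0 kg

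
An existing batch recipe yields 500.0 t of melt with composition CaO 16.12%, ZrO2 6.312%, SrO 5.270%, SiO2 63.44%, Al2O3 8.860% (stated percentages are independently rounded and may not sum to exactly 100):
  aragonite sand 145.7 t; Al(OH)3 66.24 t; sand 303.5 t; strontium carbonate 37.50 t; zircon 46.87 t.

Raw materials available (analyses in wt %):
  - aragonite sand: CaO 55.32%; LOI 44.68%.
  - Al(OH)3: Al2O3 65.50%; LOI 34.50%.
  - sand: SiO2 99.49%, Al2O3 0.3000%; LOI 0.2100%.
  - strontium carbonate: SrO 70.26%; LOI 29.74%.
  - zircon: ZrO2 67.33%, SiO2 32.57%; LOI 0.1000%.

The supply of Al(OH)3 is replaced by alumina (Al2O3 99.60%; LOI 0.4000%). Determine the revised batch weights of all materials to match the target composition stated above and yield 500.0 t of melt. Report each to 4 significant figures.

Every computation runs at full float precision from first step to last; in-progress results appear rounded to four significant figures in the printout; exactly one rounding goes into each reported figure — derived quantities (LOI, five oxide percentages, yield, net glass mass, totals) are recomputed at full precision starting from the weights for 500.0 t of glass, as quoted within either problem or answer.
The oxide mass targets at 500.0 t melt:
  CaO: 16.12% × 500.0 = 80.60 t
  ZrO2: 6.312% × 500.0 = 31.56 t
  SrO: 5.270% × 500.0 = 26.35 t
  SiO2: 63.44% × 500.0 = 317.2 t
  Al2O3: 8.860% × 500.0 = 44.30 t
Verifying the oxide balance on the weights just shown, under the basis named above (delivered sums recover each target once rounding is allowed for):
  CaO: 145.7·0.5532 = 80.60 t (target 80.60 t)
  ZrO2: 46.87·0.6733 = 31.56 t (target 31.56 t)
  SrO: 37.50·0.7026 = 26.35 t (target 26.35 t)
  SiO2: 303.5·0.9949 + 46.87·0.3257 = 317.2 t (target 317.2 t)
  Al2O3: 43.56·0.9960 + 303.5·0.003000 = 44.30 t (target 44.30 t)
Auditing the glass mass value: Σ batch − LOI loss = 500.0 t (summing oxide targets gives 500.0 t; with the basis standing at 500.0 t — any gap is answer rounding).
Summing the batch: Σ batch = 577.1 t; Σ batch·LOI gives LOI loss = 77.11 t; as yield: glass ÷ batch → 86.64%.

Revised batch per 500.0 t melt:
  aragonite sand: 145.7 t
  alumina: 43.56 t
  sand: 303.5 t
  strontium carbonate: 37.50 t
  zircon: 46.87 t
Total batch = 577.1 t; LOI loss = 77.11 t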